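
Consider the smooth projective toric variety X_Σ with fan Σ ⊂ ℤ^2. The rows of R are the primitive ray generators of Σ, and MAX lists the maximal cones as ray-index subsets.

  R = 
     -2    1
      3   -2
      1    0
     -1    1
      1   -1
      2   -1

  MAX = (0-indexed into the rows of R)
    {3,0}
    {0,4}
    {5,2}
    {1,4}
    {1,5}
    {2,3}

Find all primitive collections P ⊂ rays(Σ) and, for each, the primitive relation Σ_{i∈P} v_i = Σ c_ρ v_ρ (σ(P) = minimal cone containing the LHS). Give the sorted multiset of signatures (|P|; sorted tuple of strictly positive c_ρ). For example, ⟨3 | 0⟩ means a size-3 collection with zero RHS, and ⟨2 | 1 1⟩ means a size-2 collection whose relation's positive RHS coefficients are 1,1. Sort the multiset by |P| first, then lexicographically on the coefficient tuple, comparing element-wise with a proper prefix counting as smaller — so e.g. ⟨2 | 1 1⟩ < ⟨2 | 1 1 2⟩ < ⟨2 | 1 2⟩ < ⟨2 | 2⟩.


The 9 primitive collections of Σ (r=6, n=2):

  P={0,5}:  v_{0} + v_{5} = 0 ; sig = ⟨2 | 0⟩
  P={3,4}:  v_{3} + v_{4} = 0 ; sig = ⟨2 | 0⟩
  P={0,1}:  v_{0} + v_{1} = v_{4} ; sig = ⟨2 | 1⟩
  P={0,2}:  v_{0} + v_{2} = v_{3} ; sig = ⟨2 | 1⟩
  P={1,3}:  v_{1} + v_{3} = v_{5} ; sig = ⟨2 | 1⟩
  P={2,4}:  v_{2} + v_{4} = v_{5} ; sig = ⟨2 | 1⟩
  P={3,5}:  v_{3} + v_{5} = v_{2} ; sig = ⟨2 | 1⟩
  P={4,5}:  v_{4} + v_{5} = v_{1} ; sig = ⟨2 | 1⟩
  P={1,2}:  v_{1} + v_{2} = 2·v_{5} ; sig = ⟨2 | 2⟩

so the primitive-relation signature multiset is
[⟨2 | 0⟩, ⟨2 | 0⟩, ⟨2 | 1⟩, ⟨2 | 1⟩, ⟨2 | 1⟩, ⟨2 | 1⟩, ⟨2 | 1⟩, ⟨2 | 1⟩, ⟨2 | 2⟩]


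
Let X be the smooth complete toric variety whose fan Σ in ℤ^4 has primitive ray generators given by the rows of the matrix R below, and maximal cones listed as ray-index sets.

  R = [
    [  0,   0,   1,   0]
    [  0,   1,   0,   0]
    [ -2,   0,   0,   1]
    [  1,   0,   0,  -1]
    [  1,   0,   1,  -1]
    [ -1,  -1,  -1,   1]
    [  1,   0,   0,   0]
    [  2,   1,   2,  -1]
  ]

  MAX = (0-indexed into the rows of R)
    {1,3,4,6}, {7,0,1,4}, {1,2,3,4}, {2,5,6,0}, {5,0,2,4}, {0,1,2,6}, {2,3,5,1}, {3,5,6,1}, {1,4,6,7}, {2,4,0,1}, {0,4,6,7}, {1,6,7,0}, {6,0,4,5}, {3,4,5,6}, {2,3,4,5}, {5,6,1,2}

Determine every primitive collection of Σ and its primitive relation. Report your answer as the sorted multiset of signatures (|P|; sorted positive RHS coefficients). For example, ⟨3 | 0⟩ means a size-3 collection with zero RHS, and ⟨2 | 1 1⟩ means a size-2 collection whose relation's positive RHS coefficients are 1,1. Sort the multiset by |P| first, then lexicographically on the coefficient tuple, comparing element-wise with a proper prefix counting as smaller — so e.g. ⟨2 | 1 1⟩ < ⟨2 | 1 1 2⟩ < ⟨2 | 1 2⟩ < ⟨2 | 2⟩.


Minimal non-faces — 9 found among 8 rays, 16 max cones:

  {0,3}:  v_{0} + v_{3} = v_{4} ; sig = ⟨2 | 1⟩
  {5,7}:  v_{5} + v_{7} = v_{0} + v_{6} ; sig = ⟨2 | 1 1⟩
  {3,7}:  v_{3} + v_{7} = v_{1} + 2·v_{4} + v_{6} ; sig = ⟨2 | 1 1 2⟩
  {2,7}:  v_{2} + v_{7} = 2·v_{0} + v_{1} ; sig = ⟨2 | 1 2⟩
  {1,4,5}:  v_{1} + v_{4} + v_{5} = 0 ; sig = ⟨3 | 0⟩
  {2,3,6}:  v_{2} + v_{3} + v_{6} = 0 ; sig = ⟨3 | 0⟩
  {2,4,6}:  v_{2} + v_{4} + v_{6} = v_{0} ; sig = ⟨3 | 1⟩
  {0,1,5}:  v_{0} + v_{1} + v_{5} = v_{2} + v_{6} ; sig = ⟨3 | 1 1⟩
  {0,1,4,6}:  v_{0} + v_{1} + v_{4} + v_{6} = v_{7} ; sig = ⟨4 | 1⟩

Signatures (|P|; sorted positive RHS coefficients), sorted:
[⟨2 | 1⟩, ⟨2 | 1 1⟩, ⟨2 | 1 1 2⟩, ⟨2 | 1 2⟩, ⟨3 | 0⟩, ⟨3 | 0⟩, ⟨3 | 1⟩, ⟨3 | 1 1⟩, ⟨4 | 1⟩]


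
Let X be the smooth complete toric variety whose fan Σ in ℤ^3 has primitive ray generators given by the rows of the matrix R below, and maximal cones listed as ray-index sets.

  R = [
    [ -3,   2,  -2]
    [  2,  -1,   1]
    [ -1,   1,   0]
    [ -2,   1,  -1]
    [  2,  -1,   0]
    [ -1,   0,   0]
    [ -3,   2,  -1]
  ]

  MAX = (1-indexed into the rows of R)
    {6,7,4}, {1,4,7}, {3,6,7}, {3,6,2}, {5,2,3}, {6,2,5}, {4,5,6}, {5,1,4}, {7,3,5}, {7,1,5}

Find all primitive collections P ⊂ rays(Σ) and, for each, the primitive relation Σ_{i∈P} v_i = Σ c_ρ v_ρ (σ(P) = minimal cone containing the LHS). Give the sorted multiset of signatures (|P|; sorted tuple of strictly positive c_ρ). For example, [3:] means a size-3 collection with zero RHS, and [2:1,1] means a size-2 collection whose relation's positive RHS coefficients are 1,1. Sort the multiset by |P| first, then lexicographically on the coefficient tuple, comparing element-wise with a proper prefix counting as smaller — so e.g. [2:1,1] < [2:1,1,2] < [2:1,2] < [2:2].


Δ(Σ) — 7 vertices, 9 min non-faces:

  P = {2,4}:  v_{2} + v_{4} = 0  ⟹  sig = [2:]
  P = {2,7}:  v_{2} + v_{7} = v_{3}  ⟹  sig = [2:1]
  P = {3,4}:  v_{3} + v_{4} = v_{7}  ⟹  sig = [2:1]
  P = {1,2}:  v_{1} + v_{2} = v_{5} + v_{7}  ⟹  sig = [2:1,1]
  P = {1,3}:  v_{1} + v_{3} = v_{5} + 2·v_{7}  ⟹  sig = [2:1,2]
  P = {1,6}:  v_{1} + v_{6} = 2·v_{4}  ⟹  sig = [2:2]
  P = {3,5,6}:  v_{3} + v_{5} + v_{6} = 0  ⟹  sig = [3:]
  P = {4,5,7}:  v_{4} + v_{5} + v_{7} = v_{1}  ⟹  sig = [3:1]
  P = {5,6,7}:  v_{5} + v_{6} + v_{7} = v_{4}  ⟹  sig = [3:1]

Sorted signature multiset PRS(X):
    [2:]
    [2:1]
    [2:1]
    [2:1,1]
    [2:1,2]
    [2:2]
    [3:]
    [3:1]
    [3:1]


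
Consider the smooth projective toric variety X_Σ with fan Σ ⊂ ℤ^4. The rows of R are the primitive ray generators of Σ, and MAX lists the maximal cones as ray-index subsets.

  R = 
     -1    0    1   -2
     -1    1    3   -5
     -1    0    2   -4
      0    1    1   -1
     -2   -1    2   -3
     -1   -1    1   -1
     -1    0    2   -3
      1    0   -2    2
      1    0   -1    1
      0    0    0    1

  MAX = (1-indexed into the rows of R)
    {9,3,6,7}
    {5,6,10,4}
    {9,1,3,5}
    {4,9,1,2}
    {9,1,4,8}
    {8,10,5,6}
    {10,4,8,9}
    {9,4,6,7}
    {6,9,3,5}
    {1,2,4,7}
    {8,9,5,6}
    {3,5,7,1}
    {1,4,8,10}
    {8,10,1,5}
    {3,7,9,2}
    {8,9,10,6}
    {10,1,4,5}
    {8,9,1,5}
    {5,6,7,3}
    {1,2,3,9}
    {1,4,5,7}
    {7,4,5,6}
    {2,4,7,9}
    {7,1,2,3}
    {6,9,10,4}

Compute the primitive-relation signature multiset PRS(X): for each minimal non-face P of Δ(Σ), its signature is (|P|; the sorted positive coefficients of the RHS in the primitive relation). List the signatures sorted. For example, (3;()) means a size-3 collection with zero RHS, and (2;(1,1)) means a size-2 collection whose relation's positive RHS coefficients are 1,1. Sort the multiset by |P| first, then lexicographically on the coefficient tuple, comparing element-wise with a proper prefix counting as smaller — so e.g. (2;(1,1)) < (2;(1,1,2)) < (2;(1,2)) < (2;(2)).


Minimal non-faces — 17 found among 10 rays, 25 max cones:

  • {1,6}:  v_{1} + v_{6} = v_{5}  ⟹  sig = (2;(1))
  • {3,4}:  v_{3} + v_{4} = v_{2}  ⟹  sig = (2;(1))
  • {3,10}:  v_{3} + v_{10} = v_{7}  ⟹  sig = (2;(1))
  • {2,10}:  v_{2} + v_{10} = v_{4} + v_{7}  ⟹  sig = (2;(1,1))
  • {7,8}:  v_{7} + v_{8} = v_{1} + v_{9}  ⟹  sig = (2;(1,1))
  • {7,10}:  v_{7} + v_{10} = v_{4} + v_{6}  ⟹  sig = (2;(1,1))
  • {2,5}:  v_{2} + v_{5} = v_{1} + 2·v_{7}  ⟹  sig = (2;(1,2))
  • {2,8}:  v_{2} + v_{8} = 2·v_{1} + v_{4} + 2·v_{9}  ⟹  sig = (2;(1,2,2))
  • {2,6}:  v_{2} + v_{6} = 2·v_{7}  ⟹  sig = (2;(2))
  • {3,8}:  v_{3} + v_{8} = 2·v_{1} + 2·v_{9}  ⟹  sig = (2;(2,2))
  • {1,9,10}:  v_{1} + v_{9} + v_{10} = 0  ⟹  sig = (3;())
  • {4,6,8}:  v_{4} + v_{6} + v_{8} = 0  ⟹  sig = (3;())
  • {1,7,9}:  v_{1} + v_{7} + v_{9} = v_{3}  ⟹  sig = (3;(1))
  • {4,5,8}:  v_{4} + v_{5} + v_{8} = v_{1}  ⟹  sig = (3;(1))
  • {4,5,9}:  v_{4} + v_{5} + v_{9} = v_{7}  ⟹  sig = (3;(1))
  • {5,9,10}:  v_{5} + v_{9} + v_{10} = v_{6}  ⟹  sig = (3;(1))
  • {5,7,9}:  v_{5} + v_{7} + v_{9} = v_{3} + v_{6}  ⟹  sig = (3;(1,1))

so the primitive-relation signature multiset is
[(2;(1)), (2;(1)), (2;(1)), (2;(1,1)), (2;(1,1)), (2;(1,1)), (2;(1,2)), (2;(1,2,2)), (2;(2)), (2;(2,2)), (3;()), (3;()), (3;(1)), (3;(1)), (3;(1)), (3;(1)), (3;(1,1))]


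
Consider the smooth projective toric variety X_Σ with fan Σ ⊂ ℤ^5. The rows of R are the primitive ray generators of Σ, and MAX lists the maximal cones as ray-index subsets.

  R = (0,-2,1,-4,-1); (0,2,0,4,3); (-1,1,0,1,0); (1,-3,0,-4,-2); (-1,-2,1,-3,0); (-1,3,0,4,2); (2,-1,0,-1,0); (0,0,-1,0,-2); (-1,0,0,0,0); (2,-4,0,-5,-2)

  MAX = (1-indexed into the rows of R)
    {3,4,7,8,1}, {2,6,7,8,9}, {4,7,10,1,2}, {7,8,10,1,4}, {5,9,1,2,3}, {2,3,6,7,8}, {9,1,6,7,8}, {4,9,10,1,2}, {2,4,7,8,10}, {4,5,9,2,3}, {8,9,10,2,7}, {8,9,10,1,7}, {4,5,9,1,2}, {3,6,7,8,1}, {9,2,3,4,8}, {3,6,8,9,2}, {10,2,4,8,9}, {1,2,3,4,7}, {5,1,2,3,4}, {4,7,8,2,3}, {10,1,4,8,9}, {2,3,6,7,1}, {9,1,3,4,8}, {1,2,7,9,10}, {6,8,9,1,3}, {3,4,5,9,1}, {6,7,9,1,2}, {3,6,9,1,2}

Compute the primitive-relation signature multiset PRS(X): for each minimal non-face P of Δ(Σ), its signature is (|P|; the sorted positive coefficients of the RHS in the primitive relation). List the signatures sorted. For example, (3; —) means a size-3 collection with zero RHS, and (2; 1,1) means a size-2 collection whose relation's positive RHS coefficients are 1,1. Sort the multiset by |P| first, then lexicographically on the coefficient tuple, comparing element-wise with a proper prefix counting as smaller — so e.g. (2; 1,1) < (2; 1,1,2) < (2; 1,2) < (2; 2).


Minimal non-faces — 11 found among 10 rays, 28 max cones:

  P = {4,6}:  v_{4} + v_{6} = 0  ⟹  sig = (2; —)
  P = {3,10}:  v_{3} + v_{10} = v_{4}  ⟹  sig = (2; 1)
  P = {6,10}:  v_{6} + v_{10} = v_{7} + v_{9}  ⟹  sig = (2; 1,1)
  P = {5,7}:  v_{5} + v_{7} = v_{1} + v_{2} + v_{4}  ⟹  sig = (2; 1,1,1)
  P = {5,8}:  v_{5} + v_{8} = v_{3} + v_{4} + v_{9}  ⟹  sig = (2; 1,1,1)
  P = {5,6}:  v_{5} + v_{6} = v_{1} + v_{2} + v_{3} + v_{9}  ⟹  sig = (2; 1,1,1,1)
  P = {5,10}:  v_{5} + v_{10} = v_{1} + v_{2} + 2·v_{4} + v_{9}  ⟹  sig = (2; 1,1,1,2)
  P = {1,2,8}:  v_{1} + v_{2} + v_{8} = 0  ⟹  sig = (3; —)
  P = {3,7,9}:  v_{3} + v_{7} + v_{9} = 0  ⟹  sig = (3; —)
  P = {4,7,9}:  v_{4} + v_{7} + v_{9} = v_{10}  ⟹  sig = (3; 1)
  P = {1,2,3,4,9}:  v_{1} + v_{2} + v_{3} + v_{4} + v_{9} = v_{5}  ⟹  sig = (5; 1)

so the primitive-relation signature multiset is
[(2; —), (2; 1), (2; 1,1), (2; 1,1,1), (2; 1,1,1), (2; 1,1,1,1), (2; 1,1,1,2), (3; —), (3; —), (3; 1), (5; 1)]


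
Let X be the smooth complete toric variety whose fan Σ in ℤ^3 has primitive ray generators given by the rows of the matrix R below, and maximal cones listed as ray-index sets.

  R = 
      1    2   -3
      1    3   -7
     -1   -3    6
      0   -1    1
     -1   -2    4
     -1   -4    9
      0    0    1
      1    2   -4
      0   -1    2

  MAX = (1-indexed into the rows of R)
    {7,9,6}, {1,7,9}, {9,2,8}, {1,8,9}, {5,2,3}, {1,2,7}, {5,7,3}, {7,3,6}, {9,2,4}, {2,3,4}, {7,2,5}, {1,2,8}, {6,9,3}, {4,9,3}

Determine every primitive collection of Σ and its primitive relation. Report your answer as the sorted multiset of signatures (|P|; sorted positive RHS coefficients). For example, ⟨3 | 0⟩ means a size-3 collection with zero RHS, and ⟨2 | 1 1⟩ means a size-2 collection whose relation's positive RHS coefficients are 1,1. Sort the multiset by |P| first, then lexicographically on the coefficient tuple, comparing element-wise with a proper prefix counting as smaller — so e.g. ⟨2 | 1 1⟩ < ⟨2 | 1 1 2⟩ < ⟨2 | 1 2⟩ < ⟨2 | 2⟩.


Δ(Σ) — 9 vertices, 20 min non-faces:

  P={5,8}:  v_{5} + v_{8} = 0  so sig = ⟨2 | 0⟩
  P={1,5}:  v_{1} + v_{5} = v_{7}  so sig = ⟨2 | 1⟩
  P={2,6}:  v_{2} + v_{6} = v_{9}  so sig = ⟨2 | 1⟩
  P={3,8}:  v_{3} + v_{8} = v_{9}  so sig = ⟨2 | 1⟩
  P={4,7}:  v_{4} + v_{7} = v_{9}  so sig = ⟨2 | 1⟩
  P={5,9}:  v_{5} + v_{9} = v_{3}  so sig = ⟨2 | 1⟩
  P={7,8}:  v_{7} + v_{8} = v_{1}  so sig = ⟨2 | 1⟩
  P={1,3}:  v_{1} + v_{3} = v_{7} + v_{9}  so sig = ⟨2 | 1 1⟩
  P={1,4}:  v_{1} + v_{4} = v_{8} + v_{9}  so sig = ⟨2 | 1 1⟩
  P={4,5}:  v_{4} + v_{5} = v_{2} + 2·v_{3}  so sig = ⟨2 | 1 2⟩
  P={4,6}:  v_{4} + v_{6} = v_{3} + 2·v_{9}  so sig = ⟨2 | 1 2⟩
  P={4,8}:  v_{4} + v_{8} = v_{2} + 2·v_{9}  so sig = ⟨2 | 1 2⟩
  P={5,6}:  v_{5} + v_{6} = 2·v_{3} + v_{7}  so sig = ⟨2 | 1 2⟩
  P={6,8}:  v_{6} + v_{8} = v_{7} + 2·v_{9}  so sig = ⟨2 | 1 2⟩
  P={1,6}:  v_{1} + v_{6} = 2·v_{7} + 2·v_{9}  so sig = ⟨2 | 2 2⟩
  P={2,3,7}:  v_{2} + v_{3} + v_{7} = 0  so sig = ⟨3 | 0⟩
  P={2,3,9}:  v_{2} + v_{3} + v_{9} = v_{4}  so sig = ⟨3 | 1⟩
  P={2,7,9}:  v_{2} + v_{7} + v_{9} = v_{8}  so sig = ⟨3 | 1⟩
  P={3,7,9}:  v_{3} + v_{7} + v_{9} = v_{6}  so sig = ⟨3 | 1⟩
  P={1,2,9}:  v_{1} + v_{2} + v_{9} = 2·v_{8}  so sig = ⟨3 | 2⟩

Sorted signature multiset PRS(X):
[⟨2 | 0⟩, ⟨2 | 1⟩, ⟨2 | 1⟩, ⟨2 | 1⟩, ⟨2 | 1⟩, ⟨2 | 1⟩, ⟨2 | 1⟩, ⟨2 | 1 1⟩, ⟨2 | 1 1⟩, ⟨2 | 1 2⟩, ⟨2 | 1 2⟩, ⟨2 | 1 2⟩, ⟨2 | 1 2⟩, ⟨2 | 1 2⟩, ⟨2 | 2 2⟩, ⟨3 | 0⟩, ⟨3 | 1⟩, ⟨3 | 1⟩, ⟨3 | 1⟩, ⟨3 | 2⟩]


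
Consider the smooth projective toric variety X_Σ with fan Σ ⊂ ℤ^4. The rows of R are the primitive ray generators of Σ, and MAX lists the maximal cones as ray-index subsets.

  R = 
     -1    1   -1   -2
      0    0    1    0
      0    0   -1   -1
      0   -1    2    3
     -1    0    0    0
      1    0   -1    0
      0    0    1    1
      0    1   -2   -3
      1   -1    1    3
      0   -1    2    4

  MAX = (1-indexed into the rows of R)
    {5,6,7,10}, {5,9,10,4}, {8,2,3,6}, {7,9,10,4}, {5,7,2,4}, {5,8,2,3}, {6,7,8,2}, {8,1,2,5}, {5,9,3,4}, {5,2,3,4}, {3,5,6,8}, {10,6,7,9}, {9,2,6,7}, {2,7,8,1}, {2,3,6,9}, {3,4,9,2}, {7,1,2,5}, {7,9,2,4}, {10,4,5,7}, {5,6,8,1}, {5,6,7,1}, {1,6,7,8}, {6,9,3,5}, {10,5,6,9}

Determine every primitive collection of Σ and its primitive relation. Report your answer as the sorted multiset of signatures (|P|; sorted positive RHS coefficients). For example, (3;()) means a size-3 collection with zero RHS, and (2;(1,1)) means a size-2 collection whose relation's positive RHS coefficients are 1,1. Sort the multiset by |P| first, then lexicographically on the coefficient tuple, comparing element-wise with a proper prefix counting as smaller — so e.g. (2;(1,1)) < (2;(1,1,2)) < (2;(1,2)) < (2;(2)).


The 16 primitive collections of Σ (r=10, n=4):

  {3,7}:  v_{3} + v_{7} = 0  ⇒ sig = (2;())
  {4,8}:  v_{4} + v_{8} = 0  ⇒ sig = (2;())
  {4,6}:  v_{4} + v_{6} = v_{9}  ⇒ sig = (2;(1))
  {8,9}:  v_{8} + v_{9} = v_{6}  ⇒ sig = (2;(1))
  {1,3}:  v_{1} + v_{3} = v_{5} + v_{8}  ⇒ sig = (2;(1,1))
  {1,4}:  v_{1} + v_{4} = v_{5} + v_{7}  ⇒ sig = (2;(1,1))
  {2,10}:  v_{2} + v_{10} = v_{4} + v_{7}  ⇒ sig = (2;(1,1))
  {3,10}:  v_{3} + v_{10} = v_{5} + v_{9}  ⇒ sig = (2;(1,1))
  {1,9}:  v_{1} + v_{9} = v_{5} + v_{6} + v_{7}  ⇒ sig = (2;(1,1,1))
  {8,10}:  v_{8} + v_{10} = v_{5} + v_{6} + v_{7}  ⇒ sig = (2;(1,1,1))
  {1,10}:  v_{1} + v_{10} = 2·v_{5} + v_{6} + 2·v_{7}  ⇒ sig = (2;(1,2,2))
  {2,5,6}:  v_{2} + v_{5} + v_{6} = 0  ⇒ sig = (3;())
  {2,5,9}:  v_{2} + v_{5} + v_{9} = v_{4}  ⇒ sig = (3;(1))
  {5,7,8}:  v_{5} + v_{7} + v_{8} = v_{1}  ⇒ sig = (3;(1))
  {5,7,9}:  v_{5} + v_{7} + v_{9} = v_{10}  ⇒ sig = (3;(1))
  {1,2,6}:  v_{1} + v_{2} + v_{6} = v_{7} + v_{8}  ⇒ sig = (3;(1,1))

Sorted signature multiset PRS(X):
    (2;())
    (2;())
    (2;(1))
    (2;(1))
    (2;(1,1))
    (2;(1,1))
    (2;(1,1))
    (2;(1,1))
    (2;(1,1,1))
    (2;(1,1,1))
    (2;(1,2,2))
    (3;())
    (3;(1))
    (3;(1))
    (3;(1))
    (3;(1,1))


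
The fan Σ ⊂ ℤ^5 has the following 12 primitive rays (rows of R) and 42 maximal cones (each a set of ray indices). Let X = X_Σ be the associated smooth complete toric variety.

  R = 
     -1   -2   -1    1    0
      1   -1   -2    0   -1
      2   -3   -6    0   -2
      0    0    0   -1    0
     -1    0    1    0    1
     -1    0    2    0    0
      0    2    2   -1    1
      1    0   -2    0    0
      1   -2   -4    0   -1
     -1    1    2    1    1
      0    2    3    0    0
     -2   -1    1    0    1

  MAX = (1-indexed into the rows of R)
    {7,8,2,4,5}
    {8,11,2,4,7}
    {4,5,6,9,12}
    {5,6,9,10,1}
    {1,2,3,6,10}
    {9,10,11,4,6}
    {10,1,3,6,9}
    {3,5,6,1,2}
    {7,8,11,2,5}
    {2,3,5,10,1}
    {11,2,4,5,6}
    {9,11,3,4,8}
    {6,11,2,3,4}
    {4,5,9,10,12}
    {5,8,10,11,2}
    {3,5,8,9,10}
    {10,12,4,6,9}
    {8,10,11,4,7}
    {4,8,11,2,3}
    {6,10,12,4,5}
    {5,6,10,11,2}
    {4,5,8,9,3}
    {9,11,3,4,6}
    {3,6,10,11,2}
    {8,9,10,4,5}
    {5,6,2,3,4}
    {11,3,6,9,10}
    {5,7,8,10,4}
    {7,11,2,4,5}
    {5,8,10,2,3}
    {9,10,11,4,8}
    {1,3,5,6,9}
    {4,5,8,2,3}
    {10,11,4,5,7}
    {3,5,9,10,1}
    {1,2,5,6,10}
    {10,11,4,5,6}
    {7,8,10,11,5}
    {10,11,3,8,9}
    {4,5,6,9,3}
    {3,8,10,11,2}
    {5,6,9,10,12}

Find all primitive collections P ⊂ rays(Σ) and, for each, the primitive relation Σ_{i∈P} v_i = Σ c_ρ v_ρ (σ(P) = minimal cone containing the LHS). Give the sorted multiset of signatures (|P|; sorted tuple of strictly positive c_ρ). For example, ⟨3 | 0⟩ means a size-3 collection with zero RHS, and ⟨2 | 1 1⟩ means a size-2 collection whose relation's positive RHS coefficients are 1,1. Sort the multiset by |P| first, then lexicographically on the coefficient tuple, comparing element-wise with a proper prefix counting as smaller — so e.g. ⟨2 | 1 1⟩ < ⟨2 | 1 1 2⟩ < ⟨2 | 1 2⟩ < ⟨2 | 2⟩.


Σ has 23 primitive collections:

  P={6,8}:  v_{6} + v_{8} = 0 — sig = ⟨2 | 0⟩
  P={1,7}:  v_{1} + v_{7} = v_{5} — sig = ⟨2 | 1⟩
  P={2,9}:  v_{2} + v_{9} = v_{3} — sig = ⟨2 | 1⟩
  P={7,9}:  v_{7} + v_{9} = v_{4} + v_{8} — sig = ⟨2 | 1 1⟩
  P={1,4}:  v_{1} + v_{4} = v_{5} + v_{6} + v_{9} — sig = ⟨2 | 1 1 1⟩
  P={1,8}:  v_{1} + v_{8} = v_{3} + v_{5} + v_{10} — sig = ⟨2 | 1 1 1⟩
  P={1,11}:  v_{1} + v_{11} = v_{2} + v_{6} + v_{10} — sig = ⟨2 | 1 1 1⟩
  P={2,12}:  v_{2} + v_{12} = v_{5} + v_{6} + v_{9} — sig = ⟨2 | 1 1 1⟩
  P={3,7}:  v_{3} + v_{7} = v_{2} + v_{4} + v_{8} — sig = ⟨2 | 1 1 1⟩
  P={6,7}:  v_{6} + v_{7} = v_{4} + v_{5} + v_{11} — sig = ⟨2 | 1 1 1⟩
  P={11,12}:  v_{11} + v_{12} = v_{4} + v_{6} + v_{10} — sig = ⟨2 | 1 1 1⟩
  P={8,12}:  v_{8} + v_{12} = v_{4} + v_{5} + v_{9} + v_{10} — sig = ⟨2 | 1 1 1 1⟩
  P={3,12}:  v_{3} + v_{12} = v_{5} + v_{6} + 2·v_{9} — sig = ⟨2 | 1 1 2⟩
  P={7,12}:  v_{7} + v_{12} = 2·v_{4} + v_{5} + v_{10} — sig = ⟨2 | 1 1 2⟩
  P={1,12}:  v_{1} + v_{12} = 2·v_{5} + 2·v_{6} + 2·v_{9} + v_{10} — sig = ⟨2 | 1 2 2 2⟩
  P={2,4,10}:  v_{2} + v_{4} + v_{10} = 0 — sig = ⟨3 | 0⟩
  P={5,9,11}:  v_{5} + v_{9} + v_{11} = 0 — sig = ⟨3 | 0⟩
  P={3,4,10}:  v_{3} + v_{4} + v_{10} = v_{9} — sig = ⟨3 | 1⟩
  P={3,5,11}:  v_{3} + v_{5} + v_{11} = v_{2} — sig = ⟨3 | 1⟩
  P={2,7,10}:  v_{2} + v_{7} + v_{10} = v_{5} + v_{8} + v_{11} — sig = ⟨3 | 1 1 1⟩
  P={3,5,6,10}:  v_{3} + v_{5} + v_{6} + v_{10} = v_{1} — sig = ⟨4 | 1⟩
  P={4,5,8,11}:  v_{4} + v_{5} + v_{8} + v_{11} = v_{7} — sig = ⟨4 | 1⟩
  P={4,5,6,9,10}:  v_{4} + v_{5} + v_{6} + v_{9} + v_{10} = v_{12} — sig = ⟨5 | 1⟩

Hence PRS(X_Σ) =
    ⟨2 | 0⟩
    ⟨2 | 1⟩
    ⟨2 | 1⟩
    ⟨2 | 1 1⟩
    ⟨2 | 1 1 1⟩
    ⟨2 | 1 1 1⟩
    ⟨2 | 1 1 1⟩
    ⟨2 | 1 1 1⟩
    ⟨2 | 1 1 1⟩
    ⟨2 | 1 1 1⟩
    ⟨2 | 1 1 1⟩
    ⟨2 | 1 1 1 1⟩
    ⟨2 | 1 1 2⟩
    ⟨2 | 1 1 2⟩
    ⟨2 | 1 2 2 2⟩
    ⟨3 | 0⟩
    ⟨3 | 0⟩
    ⟨3 | 1⟩
    ⟨3 | 1⟩
    ⟨3 | 1 1 1⟩
    ⟨4 | 1⟩
    ⟨4 | 1⟩
    ⟨5 | 1⟩


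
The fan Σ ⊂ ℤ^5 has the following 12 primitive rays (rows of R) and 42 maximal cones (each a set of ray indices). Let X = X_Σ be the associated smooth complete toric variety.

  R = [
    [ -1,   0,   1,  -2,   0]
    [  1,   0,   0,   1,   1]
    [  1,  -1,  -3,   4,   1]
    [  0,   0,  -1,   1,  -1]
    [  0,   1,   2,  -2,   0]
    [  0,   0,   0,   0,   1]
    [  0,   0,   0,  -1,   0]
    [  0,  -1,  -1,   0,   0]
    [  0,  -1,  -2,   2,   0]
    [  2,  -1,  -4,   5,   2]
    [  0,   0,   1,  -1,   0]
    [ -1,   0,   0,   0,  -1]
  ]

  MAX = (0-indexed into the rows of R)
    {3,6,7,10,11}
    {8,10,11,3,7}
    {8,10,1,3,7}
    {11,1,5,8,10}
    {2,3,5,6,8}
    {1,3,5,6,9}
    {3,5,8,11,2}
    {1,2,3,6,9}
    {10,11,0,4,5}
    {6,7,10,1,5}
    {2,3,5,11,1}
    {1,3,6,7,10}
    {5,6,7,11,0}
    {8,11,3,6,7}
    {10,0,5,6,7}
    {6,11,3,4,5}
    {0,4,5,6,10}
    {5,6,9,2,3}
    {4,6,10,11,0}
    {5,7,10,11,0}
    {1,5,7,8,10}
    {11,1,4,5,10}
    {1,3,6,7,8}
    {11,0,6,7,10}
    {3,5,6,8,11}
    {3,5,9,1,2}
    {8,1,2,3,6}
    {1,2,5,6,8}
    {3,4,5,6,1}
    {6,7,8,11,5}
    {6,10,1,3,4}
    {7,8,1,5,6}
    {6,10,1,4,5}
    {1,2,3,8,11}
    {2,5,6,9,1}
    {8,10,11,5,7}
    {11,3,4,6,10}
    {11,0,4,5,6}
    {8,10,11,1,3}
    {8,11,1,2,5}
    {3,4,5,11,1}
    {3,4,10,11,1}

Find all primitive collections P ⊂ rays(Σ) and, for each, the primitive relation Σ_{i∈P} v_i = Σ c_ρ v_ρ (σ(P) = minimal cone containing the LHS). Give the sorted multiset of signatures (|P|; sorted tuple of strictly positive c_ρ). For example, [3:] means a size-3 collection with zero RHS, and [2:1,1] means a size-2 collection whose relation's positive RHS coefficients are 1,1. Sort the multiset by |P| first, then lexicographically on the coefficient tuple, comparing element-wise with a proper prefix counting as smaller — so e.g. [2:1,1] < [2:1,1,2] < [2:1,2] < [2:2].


Primitive collections (24):

  P = {4,8}:  v_{4} + v_{8} = 0  ⟹  sig = [2:]
  P = {0,1}:  v_{0} + v_{1} = v_{5} + v_{10}  ⟹  sig = [2:1,1]
  P = {0,2}:  v_{0} + v_{2} = v_{5} + v_{8}  ⟹  sig = [2:1,1]
  P = {0,3}:  v_{0} + v_{3} = v_{6} + v_{11}  ⟹  sig = [2:1,1]
  P = {2,10}:  v_{2} + v_{10} = v_{1} + v_{8}  ⟹  sig = [2:1,1]
  P = {4,7}:  v_{4} + v_{7} = v_{6} + v_{10}  ⟹  sig = [2:1,1]
  P = {0,8}:  v_{0} + v_{8} = v_{5} + v_{7} + v_{11}  ⟹  sig = [2:1,1,1]
  P = {0,9}:  v_{0} + v_{9} = v_{2} + v_{5} + v_{6}  ⟹  sig = [2:1,1,1]
  P = {2,4}:  v_{2} + v_{4} = v_{1} + v_{3} + v_{5}  ⟹  sig = [2:1,1,1]
  P = {9,10}:  v_{9} + v_{10} = v_{1} + v_{2} + v_{6}  ⟹  sig = [2:1,1,1]
  P = {9,11}:  v_{9} + v_{11} = v_{2} + v_{3} + v_{5}  ⟹  sig = [2:1,1,1]
  P = {7,9}:  v_{7} + v_{9} = v_{1} + v_{2} + 2·v_{6} + v_{8}  ⟹  sig = [2:1,1,1,2]
  P = {2,7}:  v_{2} + v_{7} = v_{1} + v_{6} + 2·v_{8}  ⟹  sig = [2:1,1,2]
  P = {8,9}:  v_{8} + v_{9} = 2·v_{2} + v_{6}  ⟹  sig = [2:1,2]
  P = {4,9}:  v_{4} + v_{9} = 2·v_{1} + 2·v_{3} + 2·v_{5} + v_{6}  ⟹  sig = [2:1,2,2,2]
  P = {1,6,11}:  v_{1} + v_{6} + v_{11} = 0  ⟹  sig = [3:]
  P = {3,5,10}:  v_{3} + v_{5} + v_{10} = 0  ⟹  sig = [3:]
  P = {6,8,10}:  v_{6} + v_{8} + v_{10} = v_{7}  ⟹  sig = [3:1]
  P = {1,7,11}:  v_{1} + v_{7} + v_{11} = v_{8} + v_{10}  ⟹  sig = [3:1,1]
  P = {3,5,7}:  v_{3} + v_{5} + v_{7} = v_{6} + v_{8}  ⟹  sig = [3:1,1]
  P = {2,6,11}:  v_{2} + v_{6} + v_{11} = v_{3} + v_{5} + v_{8}  ⟹  sig = [3:1,1,1]
  P = {1,3,5,8}:  v_{1} + v_{3} + v_{5} + v_{8} = v_{2}  ⟹  sig = [4:1]
  P = {5,6,10,11}:  v_{5} + v_{6} + v_{10} + v_{11} = v_{0}  ⟹  sig = [4:1]
  P = {1,2,3,5,6}:  v_{1} + v_{2} + v_{3} + v_{5} + v_{6} = v_{9}  ⟹  sig = [5:1]

so the primitive-relation signature multiset is
[[2:], [2:1,1], [2:1,1], [2:1,1], [2:1,1], [2:1,1], [2:1,1,1], [2:1,1,1], [2:1,1,1], [2:1,1,1], [2:1,1,1], [2:1,1,1,2], [2:1,1,2], [2:1,2], [2:1,2,2,2], [3:], [3:], [3:1], [3:1,1], [3:1,1], [3:1,1,1], [4:1], [4:1], [5:1]]


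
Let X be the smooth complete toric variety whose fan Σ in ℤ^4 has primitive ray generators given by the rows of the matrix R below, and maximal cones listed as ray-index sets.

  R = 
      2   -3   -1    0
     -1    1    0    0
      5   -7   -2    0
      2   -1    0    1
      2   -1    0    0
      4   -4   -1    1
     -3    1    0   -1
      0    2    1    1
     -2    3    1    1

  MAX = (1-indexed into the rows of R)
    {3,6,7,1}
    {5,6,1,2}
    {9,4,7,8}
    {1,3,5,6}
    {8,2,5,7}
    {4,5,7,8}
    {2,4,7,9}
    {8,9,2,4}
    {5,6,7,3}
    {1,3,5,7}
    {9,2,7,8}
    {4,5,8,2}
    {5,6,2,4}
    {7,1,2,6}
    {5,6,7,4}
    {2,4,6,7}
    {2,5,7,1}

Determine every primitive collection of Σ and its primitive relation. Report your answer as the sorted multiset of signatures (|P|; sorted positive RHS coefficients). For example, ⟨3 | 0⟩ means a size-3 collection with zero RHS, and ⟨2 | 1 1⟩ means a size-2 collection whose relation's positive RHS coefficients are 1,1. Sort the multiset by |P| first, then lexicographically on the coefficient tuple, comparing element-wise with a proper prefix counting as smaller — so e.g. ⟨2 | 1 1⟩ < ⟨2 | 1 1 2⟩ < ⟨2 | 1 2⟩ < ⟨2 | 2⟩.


Minimal non-faces — 14 found among 9 rays, 17 max cones:

  P = {1,4}:  v_{1} + v_{4} = v_{6}  so sig = ⟨2 | 1⟩
  P = {1,8}:  v_{1} + v_{8} = v_{4}  so sig = ⟨2 | 1⟩
  P = {5,9}:  v_{5} + v_{9} = v_{8}  so sig = ⟨2 | 1⟩
  P = {3,9}:  v_{3} + v_{9} = v_{4} + v_{6} + v_{7}  so sig = ⟨2 | 1 1 1⟩
  P = {3,8}:  v_{3} + v_{8} = v_{4} + v_{5} + v_{6} + v_{7}  so sig = ⟨2 | 1 1 1 1⟩
  P = {1,9}:  v_{1} + v_{9} = v_{2} + 2·v_{4} + v_{7}  so sig = ⟨2 | 1 1 2⟩
  P = {3,4}:  v_{3} + v_{4} = v_{5} + 2·v_{6} + v_{7}  so sig = ⟨2 | 1 1 2⟩
  P = {6,9}:  v_{6} + v_{9} = v_{2} + 3·v_{4} + v_{7}  so sig = ⟨2 | 1 1 3⟩
  P = {2,3}:  v_{2} + v_{3} = 2·v_{1}  so sig = ⟨2 | 2⟩
  P = {6,8}:  v_{6} + v_{8} = 2·v_{4}  so sig = ⟨2 | 2⟩
  P = {2,4,5,7}:  v_{2} + v_{4} + v_{5} + v_{7} = 0  so sig = ⟨4 | 0⟩
  P = {1,5,6,7}:  v_{1} + v_{5} + v_{6} + v_{7} = v_{3}  so sig = ⟨4 | 1⟩
  P = {2,4,7,8}:  v_{2} + v_{4} + v_{7} + v_{8} = v_{9}  so sig = ⟨4 | 1⟩
  P = {2,5,6,7}:  v_{2} + v_{5} + v_{6} + v_{7} = v_{1}  so sig = ⟨4 | 1⟩

so the primitive-relation signature multiset is
{ ⟨2 | 1⟩ ×3,  ⟨2 | 1 1 1⟩,  ⟨2 | 1 1 1 1⟩,  ⟨2 | 1 1 2⟩ ×2,  ⟨2 | 1 1 3⟩,  ⟨2 | 2⟩ ×2,  ⟨4 | 0⟩,  ⟨4 | 1⟩ ×3 }


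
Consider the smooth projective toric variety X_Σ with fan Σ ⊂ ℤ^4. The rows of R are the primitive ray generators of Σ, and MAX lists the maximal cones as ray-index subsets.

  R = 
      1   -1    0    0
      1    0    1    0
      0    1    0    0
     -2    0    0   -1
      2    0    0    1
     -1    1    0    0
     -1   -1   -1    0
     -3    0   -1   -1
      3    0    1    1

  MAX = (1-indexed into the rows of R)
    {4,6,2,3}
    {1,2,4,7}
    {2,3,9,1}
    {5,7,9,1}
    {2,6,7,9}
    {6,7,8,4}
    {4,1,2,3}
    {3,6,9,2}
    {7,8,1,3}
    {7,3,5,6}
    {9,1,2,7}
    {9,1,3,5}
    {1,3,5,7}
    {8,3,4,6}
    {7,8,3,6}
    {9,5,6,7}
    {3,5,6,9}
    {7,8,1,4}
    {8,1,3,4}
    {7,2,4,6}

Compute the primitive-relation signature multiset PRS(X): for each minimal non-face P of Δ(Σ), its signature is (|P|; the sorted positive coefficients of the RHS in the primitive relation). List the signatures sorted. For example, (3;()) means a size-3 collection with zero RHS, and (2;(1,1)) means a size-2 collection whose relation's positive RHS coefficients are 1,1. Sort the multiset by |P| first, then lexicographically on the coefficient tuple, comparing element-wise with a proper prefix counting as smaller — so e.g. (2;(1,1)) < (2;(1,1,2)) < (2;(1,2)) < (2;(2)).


10 minimal non-faces of Δ(Σ) (on 9 rays):

  {1,6}:  v_{1} + v_{6} = 0 — sig = (2;())
  {4,5}:  v_{4} + v_{5} = 0 — sig = (2;())
  {8,9}:  v_{8} + v_{9} = 0 — sig = (2;())
  {2,5}:  v_{2} + v_{5} = v_{9} — sig = (2;(1))
  {2,8}:  v_{2} + v_{8} = v_{4} — sig = (2;(1))
  {4,9}:  v_{4} + v_{9} = v_{2} — sig = (2;(1))
  {5,8}:  v_{5} + v_{8} = v_{3} + v_{7} — sig = (2;(1,1))
  {2,3,7}:  v_{2} + v_{3} + v_{7} = 0 — sig = (3;())
  {3,4,7}:  v_{3} + v_{4} + v_{7} = v_{8} — sig = (3;(1))
  {3,7,9}:  v_{3} + v_{7} + v_{9} = v_{5} — sig = (3;(1))

Hence PRS(X_Σ) =
    (2;())
    (2;())
    (2;())
    (2;(1))
    (2;(1))
    (2;(1))
    (2;(1,1))
    (3;())
    (3;(1))
    (3;(1))


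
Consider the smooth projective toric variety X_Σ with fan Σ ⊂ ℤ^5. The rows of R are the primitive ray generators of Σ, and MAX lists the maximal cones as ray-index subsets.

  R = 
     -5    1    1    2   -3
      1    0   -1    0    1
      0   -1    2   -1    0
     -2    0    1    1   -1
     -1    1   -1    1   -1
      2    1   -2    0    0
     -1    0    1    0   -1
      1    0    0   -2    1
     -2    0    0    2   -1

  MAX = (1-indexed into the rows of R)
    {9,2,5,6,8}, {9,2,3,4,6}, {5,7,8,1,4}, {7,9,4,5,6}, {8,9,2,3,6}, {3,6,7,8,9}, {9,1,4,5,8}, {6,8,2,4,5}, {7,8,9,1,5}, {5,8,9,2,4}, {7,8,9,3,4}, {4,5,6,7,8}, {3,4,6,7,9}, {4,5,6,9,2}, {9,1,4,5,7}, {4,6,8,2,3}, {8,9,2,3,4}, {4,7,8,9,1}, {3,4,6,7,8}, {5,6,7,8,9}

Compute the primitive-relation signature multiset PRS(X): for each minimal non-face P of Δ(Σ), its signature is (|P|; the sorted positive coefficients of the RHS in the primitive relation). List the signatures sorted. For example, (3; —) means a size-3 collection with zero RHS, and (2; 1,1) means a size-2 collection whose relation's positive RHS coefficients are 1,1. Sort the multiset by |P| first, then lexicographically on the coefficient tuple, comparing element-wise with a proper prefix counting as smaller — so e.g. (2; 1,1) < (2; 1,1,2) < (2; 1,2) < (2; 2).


|primitive collections| = 7. Relations:

  P={2,7}:  v_{2} + v_{7} = 0 — sig = (2; —)
  P={3,5}:  v_{3} + v_{5} = v_{7} — sig = (2; 1)
  P={1,2}:  v_{1} + v_{2} = v_{4} + v_{5} + v_{8} + v_{9} — sig = (2; 1,1,1,1)
  P={1,3}:  v_{1} + v_{3} = v_{4} + 2·v_{7} + v_{8} + v_{9} — sig = (2; 1,1,1,2)
  P={1,6}:  v_{1} + v_{6} = 2·v_{5} + v_{7} — sig = (2; 1,2)
  P={4,6,8,9}:  v_{4} + v_{6} + v_{8} + v_{9} = v_{5} — sig = (4; 1)
  P={4,5,7,8,9}:  v_{4} + v_{5} + v_{7} + v_{8} + v_{9} = v_{1} — sig = (5; 1)

so the primitive-relation signature multiset is
[(2; —), (2; 1), (2; 1,1,1,1), (2; 1,1,1,2), (2; 1,2), (4; 1), (5; 1)]


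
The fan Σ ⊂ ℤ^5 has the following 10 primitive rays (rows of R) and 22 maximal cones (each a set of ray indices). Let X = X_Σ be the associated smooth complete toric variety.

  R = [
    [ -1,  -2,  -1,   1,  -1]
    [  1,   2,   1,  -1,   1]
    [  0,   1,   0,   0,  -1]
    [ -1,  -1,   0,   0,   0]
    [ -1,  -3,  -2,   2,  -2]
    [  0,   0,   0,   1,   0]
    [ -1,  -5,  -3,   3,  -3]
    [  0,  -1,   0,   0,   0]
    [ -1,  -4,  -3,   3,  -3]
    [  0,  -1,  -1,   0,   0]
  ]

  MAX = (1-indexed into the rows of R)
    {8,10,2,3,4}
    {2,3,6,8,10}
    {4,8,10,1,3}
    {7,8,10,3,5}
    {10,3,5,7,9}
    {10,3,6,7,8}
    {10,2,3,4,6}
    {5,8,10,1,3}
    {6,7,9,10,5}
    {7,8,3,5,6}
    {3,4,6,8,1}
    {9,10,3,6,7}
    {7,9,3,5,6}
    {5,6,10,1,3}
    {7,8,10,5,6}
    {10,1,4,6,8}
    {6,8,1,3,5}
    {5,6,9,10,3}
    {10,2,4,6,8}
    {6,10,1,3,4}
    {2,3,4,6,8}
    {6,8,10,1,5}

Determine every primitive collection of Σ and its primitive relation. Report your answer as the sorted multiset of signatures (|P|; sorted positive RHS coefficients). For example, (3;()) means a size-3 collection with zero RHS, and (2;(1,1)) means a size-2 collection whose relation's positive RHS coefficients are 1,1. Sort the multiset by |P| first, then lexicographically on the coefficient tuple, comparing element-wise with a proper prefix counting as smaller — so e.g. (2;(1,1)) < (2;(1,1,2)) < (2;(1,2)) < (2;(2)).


Minimal non-faces — 14 found among 10 rays, 22 max cones:

  {1,2}:  v_{1} + v_{2} = 0  ⇒ sig = (2;())
  {8,9}:  v_{8} + v_{9} = v_{7}  ⇒ sig = (2;(1))
  {4,9}:  v_{4} + v_{9} = v_{1} + v_{5}  ⇒ sig = (2;(1,1))
  {4,7}:  v_{4} + v_{7} = v_{1} + v_{5} + v_{8}  ⇒ sig = (2;(1,1,1))
  {2,5}:  v_{2} + v_{5} = v_{3} + v_{6} + v_{8} + v_{10}  ⇒ sig = (2;(1,1,1,1))
  {1,7}:  v_{1} + v_{7} = 2·v_{5} + v_{8}  ⇒ sig = (2;(1,2))
  {1,9}:  v_{1} + v_{9} = 2·v_{5}  ⇒ sig = (2;(2))
  {4,5}:  v_{4} + v_{5} = 2·v_{1}  ⇒ sig = (2;(2))
  {2,9}:  v_{2} + v_{9} = 2·v_{3} + 2·v_{6} + 2·v_{8} + 2·v_{10}  ⇒ sig = (2;(2,2,2,2))
  {2,7}:  v_{2} + v_{7} = 2·v_{3} + 2·v_{6} + 3·v_{8} + 2·v_{10}  ⇒ sig = (2;(2,2,2,3))
  {1,3,6,8,10}:  v_{1} + v_{3} + v_{6} + v_{8} + v_{10} = v_{5}  ⇒ sig = (5;(1))
  {3,4,6,8,10}:  v_{3} + v_{4} + v_{6} + v_{8} + v_{10} = v_{1}  ⇒ sig = (5;(1))
  {3,5,6,8,10}:  v_{3} + v_{5} + v_{6} + v_{8} + v_{10} = v_{9}  ⇒ sig = (5;(1))
  {3,5,6,7,10}:  v_{3} + v_{5} + v_{6} + v_{7} + v_{10} = 2·v_{9}  ⇒ sig = (5;(2))

so the primitive-relation signature multiset is
[(2;()), (2;(1)), (2;(1,1)), (2;(1,1,1)), (2;(1,1,1,1)), (2;(1,2)), (2;(2)), (2;(2)), (2;(2,2,2,2)), (2;(2,2,2,3)), (5;(1)), (5;(1)), (5;(1)), (5;(2))]


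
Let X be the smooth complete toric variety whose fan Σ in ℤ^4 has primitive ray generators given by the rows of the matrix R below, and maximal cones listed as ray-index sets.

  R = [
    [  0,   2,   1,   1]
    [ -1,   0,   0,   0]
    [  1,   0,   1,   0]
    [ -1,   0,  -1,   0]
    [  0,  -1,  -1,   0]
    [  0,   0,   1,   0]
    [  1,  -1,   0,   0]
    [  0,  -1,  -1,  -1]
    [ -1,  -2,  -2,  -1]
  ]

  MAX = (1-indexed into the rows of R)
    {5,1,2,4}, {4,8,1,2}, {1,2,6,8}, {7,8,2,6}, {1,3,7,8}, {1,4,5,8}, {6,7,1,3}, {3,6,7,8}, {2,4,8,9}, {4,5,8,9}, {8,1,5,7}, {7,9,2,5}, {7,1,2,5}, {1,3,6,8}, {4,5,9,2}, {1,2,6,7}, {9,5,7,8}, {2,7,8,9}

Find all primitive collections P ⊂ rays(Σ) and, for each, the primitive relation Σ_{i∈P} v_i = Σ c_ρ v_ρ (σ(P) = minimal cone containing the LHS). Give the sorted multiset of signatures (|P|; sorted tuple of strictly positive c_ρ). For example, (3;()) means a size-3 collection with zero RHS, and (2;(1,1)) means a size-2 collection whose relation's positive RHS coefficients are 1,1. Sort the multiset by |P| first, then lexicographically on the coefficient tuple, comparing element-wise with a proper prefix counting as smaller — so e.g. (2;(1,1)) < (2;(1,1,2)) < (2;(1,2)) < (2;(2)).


|primitive collections| = 12. Relations:

  • {3,4}:  v_{3} + v_{4} = 0  ⟹  sig = (2;())
  • {1,9}:  v_{1} + v_{9} = v_{4}  ⟹  sig = (2;(1))
  • {2,3}:  v_{2} + v_{3} = v_{6}  ⟹  sig = (2;(1))
  • {3,5}:  v_{3} + v_{5} = v_{7}  ⟹  sig = (2;(1))
  • {4,6}:  v_{4} + v_{6} = v_{2}  ⟹  sig = (2;(1))
  • {4,7}:  v_{4} + v_{7} = v_{5}  ⟹  sig = (2;(1))
  • {5,6}:  v_{5} + v_{6} = v_{2} + v_{7}  ⟹  sig = (2;(1,1))
  • {3,9}:  v_{3} + v_{9} = v_{2} + v_{7} + v_{8}  ⟹  sig = (2;(1,1,1))
  • {6,9}:  v_{6} + v_{9} = 2·v_{2} + v_{7} + v_{8}  ⟹  sig = (2;(1,1,2))
  • {2,5,8}:  v_{2} + v_{5} + v_{8} = v_{9}  ⟹  sig = (3;(1))
  • {1,2,7,8}:  v_{1} + v_{2} + v_{7} + v_{8} = 0  ⟹  sig = (4;())
  • {1,6,7,8}:  v_{1} + v_{6} + v_{7} + v_{8} = v_{3}  ⟹  sig = (4;(1))

Sorted signature multiset PRS(X):
{ (2;()),  (2;(1)) ×5,  (2;(1,1)),  (2;(1,1,1)),  (2;(1,1,2)),  (3;(1)),  (4;()),  (4;(1)) }


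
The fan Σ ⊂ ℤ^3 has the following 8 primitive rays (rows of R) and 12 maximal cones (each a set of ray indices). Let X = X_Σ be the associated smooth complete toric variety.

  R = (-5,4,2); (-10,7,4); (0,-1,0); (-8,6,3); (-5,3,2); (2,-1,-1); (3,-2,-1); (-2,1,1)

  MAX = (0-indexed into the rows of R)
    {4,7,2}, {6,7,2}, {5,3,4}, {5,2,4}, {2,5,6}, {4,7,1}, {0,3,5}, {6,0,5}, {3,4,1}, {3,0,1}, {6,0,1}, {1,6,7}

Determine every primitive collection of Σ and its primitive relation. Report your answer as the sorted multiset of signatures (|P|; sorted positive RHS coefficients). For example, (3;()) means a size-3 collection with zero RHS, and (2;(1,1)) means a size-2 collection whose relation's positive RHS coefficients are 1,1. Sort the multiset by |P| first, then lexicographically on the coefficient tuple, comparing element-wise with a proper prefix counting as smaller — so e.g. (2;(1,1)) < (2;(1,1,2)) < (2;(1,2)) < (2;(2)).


10 collections generate NE(X_Σ); each relation:

  {5,7}:  v_{5} + v_{7} = 0  →  sig = (2;())
  {0,2}:  v_{0} + v_{2} = v_{4}  →  sig = (2;(1))
  {0,4}:  v_{0} + v_{4} = v_{1}  →  sig = (2;(1))
  {1,5}:  v_{1} + v_{5} = v_{3}  →  sig = (2;(1))
  {3,6}:  v_{3} + v_{6} = v_{0}  →  sig = (2;(1))
  {3,7}:  v_{3} + v_{7} = v_{1}  →  sig = (2;(1))
  {4,6}:  v_{4} + v_{6} = v_{7}  →  sig = (2;(1))
  {0,7}:  v_{0} + v_{7} = v_{1} + v_{6}  →  sig = (2;(1,1))
  {2,3}:  v_{2} + v_{3} = 2·v_{4} + v_{5}  →  sig = (2;(1,2))
  {1,2}:  v_{1} + v_{2} = 2·v_{4}  →  sig = (2;(2))

Hence PRS(X_Σ) =
    (2;())
    (2;(1))
    (2;(1))
    (2;(1))
    (2;(1))
    (2;(1))
    (2;(1))
    (2;(1,1))
    (2;(1,2))
    (2;(2))


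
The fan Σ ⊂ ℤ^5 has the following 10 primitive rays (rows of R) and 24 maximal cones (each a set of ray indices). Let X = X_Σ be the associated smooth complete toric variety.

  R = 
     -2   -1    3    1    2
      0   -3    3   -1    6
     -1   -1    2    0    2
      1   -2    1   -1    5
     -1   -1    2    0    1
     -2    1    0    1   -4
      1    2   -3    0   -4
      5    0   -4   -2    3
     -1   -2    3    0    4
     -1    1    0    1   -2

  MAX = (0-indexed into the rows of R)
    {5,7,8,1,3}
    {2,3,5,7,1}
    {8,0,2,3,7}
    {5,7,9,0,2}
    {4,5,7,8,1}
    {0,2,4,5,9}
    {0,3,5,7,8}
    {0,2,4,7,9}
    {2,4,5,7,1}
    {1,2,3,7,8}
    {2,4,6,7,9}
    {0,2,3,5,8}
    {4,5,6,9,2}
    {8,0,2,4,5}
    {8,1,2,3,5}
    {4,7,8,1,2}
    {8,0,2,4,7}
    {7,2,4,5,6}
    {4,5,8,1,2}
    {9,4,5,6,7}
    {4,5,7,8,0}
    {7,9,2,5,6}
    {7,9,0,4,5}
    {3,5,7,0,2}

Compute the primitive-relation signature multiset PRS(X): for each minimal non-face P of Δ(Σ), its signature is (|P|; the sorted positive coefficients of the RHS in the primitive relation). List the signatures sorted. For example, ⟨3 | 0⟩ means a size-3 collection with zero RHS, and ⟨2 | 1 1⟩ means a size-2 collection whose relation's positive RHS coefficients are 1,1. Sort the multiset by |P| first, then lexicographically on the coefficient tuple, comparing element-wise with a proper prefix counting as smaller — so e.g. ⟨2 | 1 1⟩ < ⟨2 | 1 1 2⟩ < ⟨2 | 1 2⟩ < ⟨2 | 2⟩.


Δ(Σ) — 10 vertices, 12 min non-faces:

  {6,8}:  v_{6} + v_{8} = 0  ⇒ sig = ⟨2 | 0⟩
  {0,6}:  v_{0} + v_{6} = v_{9}  ⇒ sig = ⟨2 | 1⟩
  {1,9}:  v_{1} + v_{9} = v_{8}  ⇒ sig = ⟨2 | 1⟩
  {3,4}:  v_{3} + v_{4} = v_{1}  ⇒ sig = ⟨2 | 1⟩
  {8,9}:  v_{8} + v_{9} = v_{0}  ⇒ sig = ⟨2 | 1⟩
  {3,6}:  v_{3} + v_{6} = v_{2} + v_{5} + v_{7}  ⇒ sig = ⟨2 | 1 1 1⟩
  {1,6}:  v_{1} + v_{6} = v_{2} + v_{4} + v_{5} + v_{7}  ⇒ sig = ⟨2 | 1 1 1 1⟩
  {3,9}:  v_{3} + v_{9} = v_{0} + v_{2} + v_{5} + v_{7}  ⇒ sig = ⟨2 | 1 1 1 1⟩
  {0,1}:  v_{0} + v_{1} = 2·v_{8}  ⇒ sig = ⟨2 | 2⟩
  {2,5,7,8}:  v_{2} + v_{5} + v_{7} + v_{8} = v_{3}  ⇒ sig = ⟨4 | 1⟩
  {2,4,5,7,9}:  v_{2} + v_{4} + v_{5} + v_{7} + v_{9} = 0  ⇒ sig = ⟨5 | 0⟩
  {0,2,4,5,7}:  v_{0} + v_{2} + v_{4} + v_{5} + v_{7} = v_{8}  ⇒ sig = ⟨5 | 1⟩

so the primitive-relation signature multiset is
{ ⟨2 | 0⟩,  ⟨2 | 1⟩ ×4,  ⟨2 | 1 1 1⟩,  ⟨2 | 1 1 1 1⟩ ×2,  ⟨2 | 2⟩,  ⟨4 | 1⟩,  ⟨5 | 0⟩,  ⟨5 | 1⟩ }


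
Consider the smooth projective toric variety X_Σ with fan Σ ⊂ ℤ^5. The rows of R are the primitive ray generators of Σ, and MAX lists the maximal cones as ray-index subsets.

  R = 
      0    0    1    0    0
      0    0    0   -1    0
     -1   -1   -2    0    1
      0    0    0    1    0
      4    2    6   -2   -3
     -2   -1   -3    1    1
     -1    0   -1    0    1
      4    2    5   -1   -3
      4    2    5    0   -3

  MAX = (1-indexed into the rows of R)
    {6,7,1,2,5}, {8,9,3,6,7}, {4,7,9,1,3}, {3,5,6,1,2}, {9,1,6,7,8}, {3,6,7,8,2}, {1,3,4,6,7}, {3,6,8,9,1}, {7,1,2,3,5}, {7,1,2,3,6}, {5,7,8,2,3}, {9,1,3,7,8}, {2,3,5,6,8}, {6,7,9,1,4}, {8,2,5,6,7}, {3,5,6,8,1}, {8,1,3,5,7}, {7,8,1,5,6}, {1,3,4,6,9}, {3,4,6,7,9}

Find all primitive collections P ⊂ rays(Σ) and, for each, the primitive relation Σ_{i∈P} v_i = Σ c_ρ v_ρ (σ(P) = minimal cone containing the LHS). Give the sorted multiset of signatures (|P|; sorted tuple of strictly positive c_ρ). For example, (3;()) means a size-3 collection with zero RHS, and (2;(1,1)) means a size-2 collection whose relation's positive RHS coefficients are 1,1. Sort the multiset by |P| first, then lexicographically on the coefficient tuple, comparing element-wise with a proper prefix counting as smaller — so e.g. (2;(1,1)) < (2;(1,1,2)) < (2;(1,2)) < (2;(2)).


Δ(Σ) — 9 vertices, 9 min non-faces:

  • {2,4}:  v_{2} + v_{4} = 0  so sig = (2;())
  • {2,9}:  v_{2} + v_{9} = v_{8}  so sig = (2;(1))
  • {4,8}:  v_{4} + v_{8} = v_{9}  so sig = (2;(1))
  • {4,5}:  v_{4} + v_{5} = v_{1} + v_{8}  so sig = (2;(1,1))
  • {5,9}:  v_{5} + v_{9} = v_{1} + 2·v_{8}  so sig = (2;(1,2))
  • {1,2,8}:  v_{1} + v_{2} + v_{8} = v_{5}  so sig = (3;(1))
  • {3,5,6,7}:  v_{3} + v_{5} + v_{6} + v_{7} = v_{2}  so sig = (4;(1))
  • {1,3,6,7,8}:  v_{1} + v_{3} + v_{6} + v_{7} + v_{8} = 0  so sig = (5;())
  • {1,3,6,7,9}:  v_{1} + v_{3} + v_{6} + v_{7} + v_{9} = v_{4}  so sig = (5;(1))

Sorted signature multiset PRS(X):
{ (2;()),  (2;(1)) ×2,  (2;(1,1)),  (2;(1,2)),  (3;(1)),  (4;(1)),  (5;()),  (5;(1)) }
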